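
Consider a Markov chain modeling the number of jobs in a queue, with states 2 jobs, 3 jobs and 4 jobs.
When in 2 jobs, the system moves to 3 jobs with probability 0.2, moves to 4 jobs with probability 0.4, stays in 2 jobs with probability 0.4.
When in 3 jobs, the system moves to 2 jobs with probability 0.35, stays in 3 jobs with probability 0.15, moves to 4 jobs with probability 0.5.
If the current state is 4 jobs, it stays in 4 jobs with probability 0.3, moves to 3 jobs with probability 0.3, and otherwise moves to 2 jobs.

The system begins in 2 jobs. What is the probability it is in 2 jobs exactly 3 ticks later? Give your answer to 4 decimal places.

Propagate the distribution vector 3 ticks from 2 jobs.
After 0 ticks: (1.0000, 0.0000, 0.0000)
After 1 tick: (0.4000, 0.2000, 0.4000)
After 2 ticks: (0.3900, 0.2300, 0.3800)
After 3 ticks: (0.3885, 0.2265, 0.3850)
P(in 2 jobs after 3 ticks) = 0.3885

0.3885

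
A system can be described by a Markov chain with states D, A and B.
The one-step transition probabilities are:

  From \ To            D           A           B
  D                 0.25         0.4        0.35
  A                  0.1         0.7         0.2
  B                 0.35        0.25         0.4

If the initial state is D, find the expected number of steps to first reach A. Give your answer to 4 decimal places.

2.9008

Let t(s) be the expected number of steps to first reach A from state s, with t(A) = 0. Conditioning on the first step:
t(D) = 1 + 0.25·t(D) + 0.35·t(B)
t(B) = 1 + 0.35·t(D) + 0.4·t(B)
Solving: t(D) = 2.9008, t(B) = 3.3588.
Expected steps from D to A: 2.9008.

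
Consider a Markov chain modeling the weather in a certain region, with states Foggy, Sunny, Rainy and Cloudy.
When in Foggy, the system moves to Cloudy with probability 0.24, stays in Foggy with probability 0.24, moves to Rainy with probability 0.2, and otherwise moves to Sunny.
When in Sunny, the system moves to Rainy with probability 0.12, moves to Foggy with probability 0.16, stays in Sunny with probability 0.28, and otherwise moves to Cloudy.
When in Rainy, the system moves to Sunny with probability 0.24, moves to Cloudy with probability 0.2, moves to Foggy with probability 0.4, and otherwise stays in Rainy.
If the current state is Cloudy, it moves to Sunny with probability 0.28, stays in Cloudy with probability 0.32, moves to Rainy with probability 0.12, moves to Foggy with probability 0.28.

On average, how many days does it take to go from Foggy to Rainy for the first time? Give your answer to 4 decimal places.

6.6498

Let t(s) be the expected number of days to first reach Rainy from state s, with t(Rainy) = 0. Conditioning on the first day:
t(Foggy) = 1 + 0.24·t(Foggy) + 0.32·t(Sunny) + 0.24·t(Cloudy)
t(Sunny) = 1 + 0.16·t(Foggy) + 0.28·t(Sunny) + 0.44·t(Cloudy)
t(Cloudy) = 1 + 0.28·t(Foggy) + 0.28·t(Sunny) + 0.32·t(Cloudy)
Solving: t(Foggy) = 6.6498, t(Sunny) = 7.2673, t(Cloudy) = 7.2011.
Expected days from Foggy to Rainy: 6.6498.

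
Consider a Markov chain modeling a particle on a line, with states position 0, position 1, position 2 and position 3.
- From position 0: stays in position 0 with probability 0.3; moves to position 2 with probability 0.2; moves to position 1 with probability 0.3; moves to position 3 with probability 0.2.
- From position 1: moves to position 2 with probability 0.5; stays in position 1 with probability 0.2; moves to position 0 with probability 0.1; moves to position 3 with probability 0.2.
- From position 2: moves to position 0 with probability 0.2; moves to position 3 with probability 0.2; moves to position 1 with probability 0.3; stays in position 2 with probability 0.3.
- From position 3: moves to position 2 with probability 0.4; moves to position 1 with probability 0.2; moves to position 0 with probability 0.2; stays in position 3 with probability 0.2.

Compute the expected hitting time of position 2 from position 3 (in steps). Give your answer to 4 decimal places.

Let t(s) be the expected number of steps to first reach position 2 from state s, with t(position 2) = 0. Conditioning on the first step:
t(position 0) = 1 + 0.3·t(position 0) + 0.3·t(position 1) + 0.2·t(position 3)
t(position 1) = 1 + 0.1·t(position 0) + 0.2·t(position 1) + 0.2·t(position 3)
t(position 3) = 1 + 0.2·t(position 0) + 0.2·t(position 1) + 0.2·t(position 3)
Solving: t(position 0) = 3.1609, t(position 1) = 2.2989, t(position 3) = 2.6149.
Expected steps from position 3 to position 2: 2.6149.

2.6149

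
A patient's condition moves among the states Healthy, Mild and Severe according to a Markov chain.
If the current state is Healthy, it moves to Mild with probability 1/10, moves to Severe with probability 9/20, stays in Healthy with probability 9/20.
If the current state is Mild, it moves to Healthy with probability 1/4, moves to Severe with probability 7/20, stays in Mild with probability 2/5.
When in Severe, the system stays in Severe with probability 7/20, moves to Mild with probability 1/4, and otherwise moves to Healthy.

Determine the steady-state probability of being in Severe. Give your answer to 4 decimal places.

0.3885

Let the stationary distribution be π with π = πP and π_1 + π_2 + π_3 = 1.
π_1 = 0.45·π_1 + 0.25·π_2 + 0.4·π_3
π_2 = 0.1·π_1 + 0.4·π_2 + 0.25·π_3
Solving with the normalization constraint gives π = (0.3854, 0.2261, 0.3885).
So the stationary probability of Severe is 0.3885.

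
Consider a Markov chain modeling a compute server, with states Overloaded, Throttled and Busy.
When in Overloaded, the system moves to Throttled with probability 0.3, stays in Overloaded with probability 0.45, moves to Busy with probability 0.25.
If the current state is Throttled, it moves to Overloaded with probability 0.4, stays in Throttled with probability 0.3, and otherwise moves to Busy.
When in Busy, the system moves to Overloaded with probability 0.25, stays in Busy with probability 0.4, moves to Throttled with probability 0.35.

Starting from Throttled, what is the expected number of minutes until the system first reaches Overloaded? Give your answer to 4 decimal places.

Let t(s) be the expected number of minutes to first reach Overloaded from state s, with t(Overloaded) = 0. Conditioning on the first minute:
t(Throttled) = 1 + 0.3·t(Throttled) + 0.3·t(Busy)
t(Busy) = 1 + 0.35·t(Throttled) + 0.4·t(Busy)
Solving: t(Throttled) = 2.8571, t(Busy) = 3.3333.
Expected minutes from Throttled to Overloaded: 2.8571.

2.8571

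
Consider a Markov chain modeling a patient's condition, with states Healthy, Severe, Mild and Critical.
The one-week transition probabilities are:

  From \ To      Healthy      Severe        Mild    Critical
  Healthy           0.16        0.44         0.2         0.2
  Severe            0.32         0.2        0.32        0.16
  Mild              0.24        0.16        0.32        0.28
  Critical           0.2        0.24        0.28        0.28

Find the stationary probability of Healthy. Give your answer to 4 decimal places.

0.2325

Let the stationary distribution be π with π = πP and π_1 + π_2 + π_3 + π_4 = 1.
π_1 = 0.16·π_1 + 0.32·π_2 + 0.24·π_3 + 0.2·π_4
π_2 = 0.44·π_1 + 0.2·π_2 + 0.16·π_3 + 0.24·π_4
π_3 = 0.2·π_1 + 0.32·π_2 + 0.32·π_3 + 0.28·π_4
Solving with the normalization constraint gives π = (0.2325, 0.2537, 0.2829, 0.2310).
So the stationary probability of Healthy is 0.2325.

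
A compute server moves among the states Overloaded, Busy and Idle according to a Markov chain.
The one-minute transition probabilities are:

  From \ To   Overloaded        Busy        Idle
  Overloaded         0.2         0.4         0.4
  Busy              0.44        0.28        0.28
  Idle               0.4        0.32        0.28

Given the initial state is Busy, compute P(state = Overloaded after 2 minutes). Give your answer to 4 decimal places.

Sum over the intermediate state after 1 minute:
P = P(Busy→Overloaded)·P(Overloaded→Overloaded) + P(Busy→Busy)·P(Busy→Overloaded) + P(Busy→Idle)·P(Idle→Overloaded)
  = 0.44×0.2 + 0.28×0.44 + 0.28×0.4
  = 0.0880 + 0.1232 + 0.1120 = 0.3232

0.3232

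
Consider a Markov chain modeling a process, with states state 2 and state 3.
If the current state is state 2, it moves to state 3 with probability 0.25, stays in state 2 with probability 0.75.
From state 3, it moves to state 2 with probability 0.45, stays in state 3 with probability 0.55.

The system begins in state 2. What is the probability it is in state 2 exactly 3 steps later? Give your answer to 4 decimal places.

0.6525

Propagate the distribution vector 3 steps from state 2.
After 0 steps: (1.0000, 0.0000)
After 1 step: (0.7500, 0.2500)
After 2 steps: (0.6750, 0.3250)
After 3 steps: (0.6525, 0.3475)
P(in state 2 after 3 steps) = 0.6525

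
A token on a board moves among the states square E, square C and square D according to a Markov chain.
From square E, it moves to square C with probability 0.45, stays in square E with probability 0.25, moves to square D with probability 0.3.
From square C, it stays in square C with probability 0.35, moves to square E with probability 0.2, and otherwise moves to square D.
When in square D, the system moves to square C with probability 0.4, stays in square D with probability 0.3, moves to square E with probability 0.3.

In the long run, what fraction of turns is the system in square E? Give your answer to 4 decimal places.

0.2483

Let the stationary distribution be π with π = πP and π_1 + π_2 + π_3 = 1.
π_1 = 0.25·π_1 + 0.2·π_2 + 0.3·π_3
π_2 = 0.45·π_1 + 0.35·π_2 + 0.4·π_3
Solving with the normalization constraint gives π = (0.2483, 0.3928, 0.3589).
So the stationary probability of square E is 0.2483.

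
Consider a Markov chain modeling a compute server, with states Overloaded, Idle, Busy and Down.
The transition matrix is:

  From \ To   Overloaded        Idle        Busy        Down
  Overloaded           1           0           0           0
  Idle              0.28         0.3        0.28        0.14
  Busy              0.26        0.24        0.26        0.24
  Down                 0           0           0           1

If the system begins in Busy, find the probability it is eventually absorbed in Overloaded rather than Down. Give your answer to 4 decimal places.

Let h(s) be the probability of absorption at Overloaded starting from transient state s. Then h(Overloaded) = 1 and h(Down) = 0. By first-step analysis:
h(Idle) = 0.28·1 + 0.3·h(Idle) + 0.28·h(Busy) + 0.14·0
h(Busy) = 0.26·1 + 0.24·h(Idle) + 0.26·h(Busy) + 0.24·0
Solving: h(Idle) = 0.6211, h(Busy) = 0.5528.
Starting from Busy, the probability is 0.5528.

0.5528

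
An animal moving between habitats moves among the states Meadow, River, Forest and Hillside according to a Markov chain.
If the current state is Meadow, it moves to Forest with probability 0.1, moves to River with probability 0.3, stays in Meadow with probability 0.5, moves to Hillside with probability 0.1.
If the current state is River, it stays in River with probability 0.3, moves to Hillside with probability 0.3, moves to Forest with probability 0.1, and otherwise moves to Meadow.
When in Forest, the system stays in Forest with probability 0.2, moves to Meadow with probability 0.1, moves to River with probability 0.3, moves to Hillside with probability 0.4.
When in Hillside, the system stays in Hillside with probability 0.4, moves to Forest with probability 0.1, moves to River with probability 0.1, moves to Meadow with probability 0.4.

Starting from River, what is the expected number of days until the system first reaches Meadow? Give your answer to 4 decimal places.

3.2016

Let t(s) be the expected number of days to first reach Meadow from state s, with t(Meadow) = 0. Conditioning on the first day:
t(River) = 1 + 0.3·t(River) + 0.1·t(Forest) + 0.3·t(Hillside)
t(Forest) = 1 + 0.3·t(River) + 0.2·t(Forest) + 0.4·t(Hillside)
t(Hillside) = 1 + 0.1·t(River) + 0.1·t(Forest) + 0.4·t(Hillside)
Solving: t(River) = 3.2016, t(Forest) = 3.8735, t(Hillside) = 2.8458.
Expected days from River to Meadow: 3.2016.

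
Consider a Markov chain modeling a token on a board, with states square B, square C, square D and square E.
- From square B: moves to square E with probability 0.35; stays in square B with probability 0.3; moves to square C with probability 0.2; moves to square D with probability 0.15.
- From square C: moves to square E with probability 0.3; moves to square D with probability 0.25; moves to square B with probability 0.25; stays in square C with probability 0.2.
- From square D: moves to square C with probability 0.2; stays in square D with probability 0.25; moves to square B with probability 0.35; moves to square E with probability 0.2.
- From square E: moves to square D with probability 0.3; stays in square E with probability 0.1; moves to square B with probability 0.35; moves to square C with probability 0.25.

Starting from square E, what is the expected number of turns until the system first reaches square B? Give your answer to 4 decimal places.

Let t(s) be the expected number of turns to first reach square B from state s, with t(square B) = 0. Conditioning on the first turn:
t(square C) = 1 + 0.2·t(square C) + 0.25·t(square D) + 0.3·t(square E)
t(square D) = 1 + 0.2·t(square C) + 0.25·t(square D) + 0.2·t(square E)
t(square E) = 1 + 0.25·t(square C) + 0.3·t(square D) + 0.1·t(square E)
Solving: t(square C) = 3.3449, t(square D) = 3.0396, t(square E) = 3.0534.
Expected turns from square E to square B: 3.0534.

3.0534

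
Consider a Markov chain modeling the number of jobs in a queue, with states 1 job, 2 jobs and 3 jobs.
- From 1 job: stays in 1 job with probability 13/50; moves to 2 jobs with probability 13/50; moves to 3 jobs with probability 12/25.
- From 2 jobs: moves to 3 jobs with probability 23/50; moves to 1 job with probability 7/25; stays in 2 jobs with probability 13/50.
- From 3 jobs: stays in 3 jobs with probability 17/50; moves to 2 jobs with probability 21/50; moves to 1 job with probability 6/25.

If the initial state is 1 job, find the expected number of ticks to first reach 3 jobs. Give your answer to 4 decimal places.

2.1061

Let t(s) be the expected number of ticks to first reach 3 jobs from state s, with t(3 jobs) = 0. Conditioning on the first tick:
t(1 job) = 1 + 0.26·t(1 job) + 0.26·t(2 jobs)
t(2 jobs) = 1 + 0.28·t(1 job) + 0.26·t(2 jobs)
Solving: t(1 job) = 2.1061, t(2 jobs) = 2.1483.
Expected ticks from 1 job to 3 jobs: 2.1061.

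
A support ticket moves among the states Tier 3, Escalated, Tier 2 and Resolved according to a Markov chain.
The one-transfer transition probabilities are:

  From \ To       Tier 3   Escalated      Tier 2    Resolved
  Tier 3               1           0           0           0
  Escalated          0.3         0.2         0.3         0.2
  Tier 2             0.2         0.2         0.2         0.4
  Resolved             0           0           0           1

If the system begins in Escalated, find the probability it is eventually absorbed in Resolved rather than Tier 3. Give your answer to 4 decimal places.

0.4828

Let h(s) be the probability of absorption at Resolved starting from transient state s. Then h(Resolved) = 1 and h(Tier 3) = 0. By first-step analysis:
h(Escalated) = 0.3·0 + 0.2·h(Escalated) + 0.3·h(Tier 2) + 0.2·1
h(Tier 2) = 0.2·0 + 0.2·h(Escalated) + 0.2·h(Tier 2) + 0.4·1
Solving: h(Escalated) = 0.4828, h(Tier 2) = 0.6207.
Starting from Escalated, the probability is 0.4828.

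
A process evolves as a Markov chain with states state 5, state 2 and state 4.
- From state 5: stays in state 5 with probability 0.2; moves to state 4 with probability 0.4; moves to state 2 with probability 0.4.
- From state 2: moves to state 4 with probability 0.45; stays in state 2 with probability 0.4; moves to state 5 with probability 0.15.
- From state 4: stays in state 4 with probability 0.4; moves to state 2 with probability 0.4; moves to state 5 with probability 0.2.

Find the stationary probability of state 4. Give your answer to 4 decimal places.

0.4200

Let the stationary distribution be π with π = πP and π_1 + π_2 + π_3 = 1.
π_1 = 0.2·π_1 + 0.15·π_2 + 0.2·π_3
π_2 = 0.4·π_1 + 0.4·π_2 + 0.4·π_3
Solving with the normalization constraint gives π = (0.1800, 0.4000, 0.4200).
So the stationary probability of state 4 is 0.4200.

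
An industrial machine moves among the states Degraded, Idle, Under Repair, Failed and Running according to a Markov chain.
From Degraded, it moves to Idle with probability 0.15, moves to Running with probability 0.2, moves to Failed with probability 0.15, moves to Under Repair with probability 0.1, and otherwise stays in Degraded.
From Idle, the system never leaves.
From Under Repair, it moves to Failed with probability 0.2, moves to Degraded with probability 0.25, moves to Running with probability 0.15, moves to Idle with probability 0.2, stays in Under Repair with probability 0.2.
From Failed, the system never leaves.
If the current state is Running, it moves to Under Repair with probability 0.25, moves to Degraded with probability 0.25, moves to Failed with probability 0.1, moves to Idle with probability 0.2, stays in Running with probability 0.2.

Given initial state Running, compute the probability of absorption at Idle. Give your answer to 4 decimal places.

0.5798

Let h(s) be the probability of absorption at Idle starting from transient state s. Then h(Idle) = 1 and h(Failed) = 0. By first-step analysis:
h(Degraded) = 0.4·h(Degraded) + 0.15·1 + 0.1·h(Under Repair) + 0.15·0 + 0.2·h(Running)
h(Under Repair) = 0.25·h(Degraded) + 0.2·1 + 0.2·h(Under Repair) + 0.2·0 + 0.15·h(Running)
h(Running) = 0.25·h(Degraded) + 0.2·1 + 0.25·h(Under Repair) + 0.1·0 + 0.2·h(Running)
Solving: h(Degraded) = 0.5307, h(Under Repair) = 0.5245, h(Running) = 0.5798.
Starting from Running, the probability is 0.5798.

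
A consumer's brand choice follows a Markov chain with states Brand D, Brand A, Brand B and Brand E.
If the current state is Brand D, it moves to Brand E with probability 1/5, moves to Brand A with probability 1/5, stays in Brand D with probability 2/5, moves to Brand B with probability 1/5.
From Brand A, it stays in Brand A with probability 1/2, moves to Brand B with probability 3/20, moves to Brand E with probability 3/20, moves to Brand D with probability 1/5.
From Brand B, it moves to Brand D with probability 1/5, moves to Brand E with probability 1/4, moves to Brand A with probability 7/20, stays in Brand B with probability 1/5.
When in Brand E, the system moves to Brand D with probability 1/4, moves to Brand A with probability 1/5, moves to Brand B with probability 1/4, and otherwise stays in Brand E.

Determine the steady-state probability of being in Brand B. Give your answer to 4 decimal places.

0.1944

Let the stationary distribution be π with π = πP and π_1 + π_2 + π_3 + π_4 = 1.
π_1 = 0.4·π_1 + 0.2·π_2 + 0.2·π_3 + 0.25·π_4
π_2 = 0.2·π_1 + 0.5·π_2 + 0.35·π_3 + 0.2·π_4
π_3 = 0.2·π_1 + 0.15·π_2 + 0.2·π_3 + 0.25·π_4
Solving with the normalization constraint gives π = (0.2634, 0.3274, 0.1944, 0.2148).
So the stationary probability of Brand B is 0.1944.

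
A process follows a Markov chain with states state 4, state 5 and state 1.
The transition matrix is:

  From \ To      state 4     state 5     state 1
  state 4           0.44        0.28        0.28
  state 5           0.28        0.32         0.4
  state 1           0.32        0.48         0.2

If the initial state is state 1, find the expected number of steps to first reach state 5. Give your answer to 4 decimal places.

Let t(s) be the expected number of steps to first reach state 5 from state s, with t(state 5) = 0. Conditioning on the first step:
t(state 4) = 1 + 0.44·t(state 4) + 0.28·t(state 1)
t(state 1) = 1 + 0.32·t(state 4) + 0.2·t(state 1)
Solving: t(state 4) = 3.0134, t(state 1) = 2.4554.
Expected steps from state 1 to state 5: 2.4554.

2.4554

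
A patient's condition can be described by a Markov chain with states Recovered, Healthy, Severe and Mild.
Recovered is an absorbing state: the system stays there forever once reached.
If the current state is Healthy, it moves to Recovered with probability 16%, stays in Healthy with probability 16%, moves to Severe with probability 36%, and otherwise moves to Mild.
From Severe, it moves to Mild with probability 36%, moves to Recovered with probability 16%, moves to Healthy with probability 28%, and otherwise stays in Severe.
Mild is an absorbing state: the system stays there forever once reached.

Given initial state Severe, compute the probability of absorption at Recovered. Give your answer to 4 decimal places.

0.3137

Let h(s) be the probability of absorption at Recovered starting from transient state s. Then h(Recovered) = 1 and h(Mild) = 0. By first-step analysis:
h(Healthy) = 0.16·1 + 0.16·h(Healthy) + 0.36·h(Severe) + 0.32·0
h(Severe) = 0.16·1 + 0.28·h(Healthy) + 0.2·h(Severe) + 0.36·0
Solving: h(Healthy) = 0.3249, h(Severe) = 0.3137.
Starting from Severe, the probability is 0.3137.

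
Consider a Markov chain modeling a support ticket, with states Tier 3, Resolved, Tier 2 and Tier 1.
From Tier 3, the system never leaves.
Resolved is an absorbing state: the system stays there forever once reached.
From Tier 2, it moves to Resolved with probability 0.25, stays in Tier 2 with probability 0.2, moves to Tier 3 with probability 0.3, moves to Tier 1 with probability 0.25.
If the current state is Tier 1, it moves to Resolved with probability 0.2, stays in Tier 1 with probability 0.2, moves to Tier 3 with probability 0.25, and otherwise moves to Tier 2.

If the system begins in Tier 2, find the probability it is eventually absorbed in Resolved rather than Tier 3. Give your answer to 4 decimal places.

0.4525

Let h(s) be the probability of absorption at Resolved starting from transient state s. Then h(Resolved) = 1 and h(Tier 3) = 0. By first-step analysis:
h(Tier 2) = 0.3·0 + 0.25·1 + 0.2·h(Tier 2) + 0.25·h(Tier 1)
h(Tier 1) = 0.25·0 + 0.2·1 + 0.35·h(Tier 2) + 0.2·h(Tier 1)
Solving: h(Tier 2) = 0.4525, h(Tier 1) = 0.4480.
Starting from Tier 2, the probability is 0.4525.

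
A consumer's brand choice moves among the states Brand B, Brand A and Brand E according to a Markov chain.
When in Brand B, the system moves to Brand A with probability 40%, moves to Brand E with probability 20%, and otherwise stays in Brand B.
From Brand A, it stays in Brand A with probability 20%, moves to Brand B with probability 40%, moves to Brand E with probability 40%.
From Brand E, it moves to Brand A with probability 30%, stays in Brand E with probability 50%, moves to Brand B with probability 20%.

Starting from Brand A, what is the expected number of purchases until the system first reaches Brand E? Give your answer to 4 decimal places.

Let t(s) be the expected number of purchases to first reach Brand E from state s, with t(Brand E) = 0. Conditioning on the first purchase:
t(Brand B) = 1 + 0.4·t(Brand B) + 0.4·t(Brand A)
t(Brand A) = 1 + 0.4·t(Brand B) + 0.2·t(Brand A)
Solving: t(Brand B) = 3.7500, t(Brand A) = 3.1250.
Expected purchases from Brand A to Brand E: 3.1250.

3.1250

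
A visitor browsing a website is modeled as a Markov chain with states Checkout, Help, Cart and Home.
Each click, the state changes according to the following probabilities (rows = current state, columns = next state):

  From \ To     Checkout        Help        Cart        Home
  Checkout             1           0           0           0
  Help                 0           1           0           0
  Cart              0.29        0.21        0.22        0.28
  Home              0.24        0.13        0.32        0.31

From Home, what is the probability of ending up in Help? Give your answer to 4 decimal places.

0.3758

Let h(s) be the probability of absorption at Help starting from transient state s. Then h(Help) = 1 and h(Checkout) = 0. By first-step analysis:
h(Cart) = 0.29·0 + 0.21·1 + 0.22·h(Cart) + 0.28·h(Home)
h(Home) = 0.24·0 + 0.13·1 + 0.32·h(Cart) + 0.31·h(Home)
Solving: h(Cart) = 0.4041, h(Home) = 0.3758.
Starting from Home, the probability is 0.3758.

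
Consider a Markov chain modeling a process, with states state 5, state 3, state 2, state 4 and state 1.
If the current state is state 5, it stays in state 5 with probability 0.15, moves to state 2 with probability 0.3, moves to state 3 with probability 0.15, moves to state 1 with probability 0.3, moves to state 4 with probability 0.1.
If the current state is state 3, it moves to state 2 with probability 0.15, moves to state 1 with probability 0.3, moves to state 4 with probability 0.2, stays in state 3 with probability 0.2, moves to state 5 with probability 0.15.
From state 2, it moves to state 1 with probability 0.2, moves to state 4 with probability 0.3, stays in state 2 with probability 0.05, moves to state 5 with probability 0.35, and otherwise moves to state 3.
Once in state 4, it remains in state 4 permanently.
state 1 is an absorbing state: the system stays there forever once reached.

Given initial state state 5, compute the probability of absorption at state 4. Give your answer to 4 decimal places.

0.3642

Let h(s) be the probability of absorption at state 4 starting from transient state s. Then h(state 4) = 1 and h(state 1) = 0. By first-step analysis:
h(state 5) = 0.15·h(state 5) + 0.15·h(state 3) + 0.3·h(state 2) + 0.1·1 + 0.3·0
h(state 3) = 0.15·h(state 5) + 0.2·h(state 3) + 0.15·h(state 2) + 0.2·1 + 0.3·0
h(state 2) = 0.35·h(state 5) + 0.1·h(state 3) + 0.05·h(state 2) + 0.3·1 + 0.2·0
Solving: h(state 5) = 0.3642, h(state 3) = 0.4108, h(state 2) = 0.4932.
Starting from state 5, the probability is 0.3642.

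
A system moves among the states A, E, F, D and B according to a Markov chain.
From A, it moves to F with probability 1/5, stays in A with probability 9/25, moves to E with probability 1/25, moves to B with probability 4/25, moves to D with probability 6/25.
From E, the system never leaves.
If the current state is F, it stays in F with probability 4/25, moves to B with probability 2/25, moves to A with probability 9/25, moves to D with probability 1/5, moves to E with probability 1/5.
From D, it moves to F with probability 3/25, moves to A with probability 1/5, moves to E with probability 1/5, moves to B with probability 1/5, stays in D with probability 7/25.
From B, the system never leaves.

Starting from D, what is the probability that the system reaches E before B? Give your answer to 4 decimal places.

Let h(s) be the probability of absorption at E starting from transient state s. Then h(E) = 1 and h(B) = 0. By first-step analysis:
h(A) = 0.36·h(A) + 0.04·1 + 0.2·h(F) + 0.24·h(D) + 0.16·0
h(F) = 0.36·h(A) + 0.2·1 + 0.16·h(F) + 0.2·h(D) + 0.08·0
h(D) = 0.2·h(A) + 0.2·1 + 0.12·h(F) + 0.28·h(D) + 0.2·0
Solving: h(A) = 0.4063, h(F) = 0.5261, h(D) = 0.4783.
Starting from D, the probability is 0.4783.

0.4783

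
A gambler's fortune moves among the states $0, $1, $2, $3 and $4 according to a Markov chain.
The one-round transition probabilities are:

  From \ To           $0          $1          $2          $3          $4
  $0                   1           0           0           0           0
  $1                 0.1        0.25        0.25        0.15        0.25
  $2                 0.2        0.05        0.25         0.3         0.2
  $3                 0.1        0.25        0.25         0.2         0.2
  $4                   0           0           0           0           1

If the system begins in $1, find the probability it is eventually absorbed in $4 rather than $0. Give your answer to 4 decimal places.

0.6455

Let h(s) be the probability of absorption at $4 starting from transient state s. Then h($4) = 1 and h($0) = 0. By first-step analysis:
h($1) = 0.1·0 + 0.25·h($1) + 0.25·h($2) + 0.15·h($3) + 0.25·1
h($2) = 0.2·0 + 0.05·h($1) + 0.25·h($2) + 0.3·h($3) + 0.2·1
h($3) = 0.1·0 + 0.25·h($1) + 0.25·h($2) + 0.2·h($3) + 0.2·1
Solving: h($1) = 0.6455, h($2) = 0.5604, h($3) = 0.6269.
Starting from $1, the probability is 0.6455.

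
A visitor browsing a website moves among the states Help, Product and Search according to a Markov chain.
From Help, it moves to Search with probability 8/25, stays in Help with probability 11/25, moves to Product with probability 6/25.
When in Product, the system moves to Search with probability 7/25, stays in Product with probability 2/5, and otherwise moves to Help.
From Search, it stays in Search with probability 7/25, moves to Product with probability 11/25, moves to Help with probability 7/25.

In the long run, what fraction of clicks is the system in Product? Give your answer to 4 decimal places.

0.3557

Let the stationary distribution be π with π = πP and π_1 + π_2 + π_3 = 1.
π_1 = 0.44·π_1 + 0.32·π_2 + 0.28·π_3
π_2 = 0.24·π_1 + 0.4·π_2 + 0.44·π_3
Solving with the normalization constraint gives π = (0.3503, 0.3557, 0.2940).
So the stationary probability of Product is 0.3557.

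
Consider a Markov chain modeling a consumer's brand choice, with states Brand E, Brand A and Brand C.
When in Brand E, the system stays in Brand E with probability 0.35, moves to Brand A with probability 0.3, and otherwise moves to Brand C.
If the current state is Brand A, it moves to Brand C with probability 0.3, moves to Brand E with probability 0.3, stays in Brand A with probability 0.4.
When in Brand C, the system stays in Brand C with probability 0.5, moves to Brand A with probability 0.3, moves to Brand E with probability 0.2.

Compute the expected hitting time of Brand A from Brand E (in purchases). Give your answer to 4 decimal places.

3.3333

Let t(s) be the expected number of purchases to first reach Brand A from state s, with t(Brand A) = 0. Conditioning on the first purchase:
t(Brand E) = 1 + 0.35·t(Brand E) + 0.35·t(Brand C)
t(Brand C) = 1 + 0.2·t(Brand E) + 0.5·t(Brand C)
Solving: t(Brand E) = 3.3333, t(Brand C) = 3.3333.
Expected purchases from Brand E to Brand A: 3.3333.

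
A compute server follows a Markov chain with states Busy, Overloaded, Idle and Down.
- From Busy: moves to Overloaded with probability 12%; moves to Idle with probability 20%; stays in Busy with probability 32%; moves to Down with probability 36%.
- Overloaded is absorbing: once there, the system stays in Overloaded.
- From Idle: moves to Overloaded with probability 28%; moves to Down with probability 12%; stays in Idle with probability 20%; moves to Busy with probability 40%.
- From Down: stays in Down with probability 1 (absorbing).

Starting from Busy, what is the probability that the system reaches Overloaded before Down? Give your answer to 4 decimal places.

0.3276

Let h(s) be the probability of absorption at Overloaded starting from transient state s. Then h(Overloaded) = 1 and h(Down) = 0. By first-step analysis:
h(Busy) = 0.32·h(Busy) + 0.12·1 + 0.2·h(Idle) + 0.36·0
h(Idle) = 0.4·h(Busy) + 0.28·1 + 0.2·h(Idle) + 0.12·0
Solving: h(Busy) = 0.3276, h(Idle) = 0.5138.
Starting from Busy, the probability is 0.3276.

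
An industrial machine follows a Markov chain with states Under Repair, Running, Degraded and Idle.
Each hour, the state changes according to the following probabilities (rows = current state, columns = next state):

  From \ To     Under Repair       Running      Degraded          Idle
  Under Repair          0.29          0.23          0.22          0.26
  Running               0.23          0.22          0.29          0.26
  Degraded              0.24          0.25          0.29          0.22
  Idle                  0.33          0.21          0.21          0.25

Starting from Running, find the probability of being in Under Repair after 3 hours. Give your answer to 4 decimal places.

0.2735

Propagate the distribution vector 3 hours from Running.
After 0 hours: (0.0000, 1.0000, 0.0000, 0.0000)
After 1 hour: (0.2300, 0.2200, 0.2900, 0.2600)
After 2 hours: (0.2727, 0.2284, 0.2531, 0.2458)
After 3 hours: (0.2735, 0.2279, 0.2512, 0.2474)
P(in Under Repair after 3 hours) = 0.2735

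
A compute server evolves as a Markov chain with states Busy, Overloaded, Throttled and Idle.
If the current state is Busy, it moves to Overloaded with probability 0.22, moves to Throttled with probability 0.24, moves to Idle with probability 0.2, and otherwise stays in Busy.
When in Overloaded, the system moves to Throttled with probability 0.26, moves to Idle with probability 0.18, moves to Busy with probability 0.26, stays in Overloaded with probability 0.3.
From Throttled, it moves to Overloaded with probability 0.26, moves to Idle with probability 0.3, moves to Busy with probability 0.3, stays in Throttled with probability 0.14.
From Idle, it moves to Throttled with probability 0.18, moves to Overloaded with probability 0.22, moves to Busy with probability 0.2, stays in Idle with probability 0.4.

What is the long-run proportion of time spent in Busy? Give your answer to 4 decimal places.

Let the stationary distribution be π with π = πP and π_1 + π_2 + π_3 + π_4 = 1.
π_1 = 0.34·π_1 + 0.26·π_2 + 0.3·π_3 + 0.2·π_4
π_2 = 0.22·π_1 + 0.3·π_2 + 0.26·π_3 + 0.22·π_4
π_3 = 0.24·π_1 + 0.26·π_2 + 0.14·π_3 + 0.18·π_4
Solving with the normalization constraint gives π = (0.2741, 0.2482, 0.2080, 0.2698).
So the stationary probability of Busy is 0.2741.

0.2741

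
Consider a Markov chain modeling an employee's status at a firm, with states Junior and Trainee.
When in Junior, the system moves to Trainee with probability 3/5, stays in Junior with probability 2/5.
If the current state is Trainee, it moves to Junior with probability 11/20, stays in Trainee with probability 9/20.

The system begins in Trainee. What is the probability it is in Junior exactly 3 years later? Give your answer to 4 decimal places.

0.4799

Propagate the distribution vector 3 years from Trainee.
After 0 years: (0.0000, 1.0000)
After 1 year: (0.5500, 0.4500)
After 2 years: (0.4675, 0.5325)
After 3 years: (0.4799, 0.5201)
P(in Junior after 3 years) = 0.4799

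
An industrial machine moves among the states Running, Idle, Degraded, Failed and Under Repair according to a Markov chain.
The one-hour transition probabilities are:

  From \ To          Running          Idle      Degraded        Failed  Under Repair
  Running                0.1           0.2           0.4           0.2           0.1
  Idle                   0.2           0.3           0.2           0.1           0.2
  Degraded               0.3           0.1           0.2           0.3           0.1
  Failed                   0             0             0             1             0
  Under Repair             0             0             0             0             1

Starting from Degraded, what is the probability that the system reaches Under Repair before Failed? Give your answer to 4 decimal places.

0.3200

Let h(s) be the probability of absorption at Under Repair starting from transient state s. Then h(Under Repair) = 1 and h(Failed) = 0. By first-step analysis:
h(Running) = 0.1·h(Running) + 0.2·h(Idle) + 0.4·h(Degraded) + 0.2·0 + 0.1·1
h(Idle) = 0.2·h(Running) + 0.3·h(Idle) + 0.2·h(Degraded) + 0.1·0 + 0.2·1
h(Degraded) = 0.3·h(Running) + 0.1·h(Idle) + 0.2·h(Degraded) + 0.3·0 + 0.1·1
Solving: h(Running) = 0.3600, h(Idle) = 0.4800, h(Degraded) = 0.3200.
Starting from Degraded, the probability is 0.3200.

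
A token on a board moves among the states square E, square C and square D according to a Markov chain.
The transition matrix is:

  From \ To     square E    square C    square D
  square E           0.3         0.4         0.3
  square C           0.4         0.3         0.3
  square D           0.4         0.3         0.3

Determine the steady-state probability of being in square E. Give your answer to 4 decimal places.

0.3636

Let the stationary distribution be π with π = πP and π_1 + π_2 + π_3 = 1.
π_1 = 0.3·π_1 + 0.4·π_2 + 0.4·π_3
π_2 = 0.4·π_1 + 0.3·π_2 + 0.3·π_3
Solving with the normalization constraint gives π = (0.3636, 0.3364, 0.3000).
So the stationary probability of square E is 0.3636.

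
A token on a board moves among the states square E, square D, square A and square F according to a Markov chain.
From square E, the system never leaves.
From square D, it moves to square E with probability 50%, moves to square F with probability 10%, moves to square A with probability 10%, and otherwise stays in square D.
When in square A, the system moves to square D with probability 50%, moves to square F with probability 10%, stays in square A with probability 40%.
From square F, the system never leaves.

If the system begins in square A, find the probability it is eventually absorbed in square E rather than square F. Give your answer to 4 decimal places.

Let h(s) be the probability of absorption at square E starting from transient state s. Then h(square E) = 1 and h(square F) = 0. By first-step analysis:
h(square D) = 0.5·1 + 0.3·h(square D) + 0.1·h(square A) + 0.1·0
h(square A) = 0.5·h(square D) + 0.4·h(square A) + 0.1·0
Solving: h(square D) = 0.8108, h(square A) = 0.6757.
Starting from square A, the probability is 0.6757.

0.6757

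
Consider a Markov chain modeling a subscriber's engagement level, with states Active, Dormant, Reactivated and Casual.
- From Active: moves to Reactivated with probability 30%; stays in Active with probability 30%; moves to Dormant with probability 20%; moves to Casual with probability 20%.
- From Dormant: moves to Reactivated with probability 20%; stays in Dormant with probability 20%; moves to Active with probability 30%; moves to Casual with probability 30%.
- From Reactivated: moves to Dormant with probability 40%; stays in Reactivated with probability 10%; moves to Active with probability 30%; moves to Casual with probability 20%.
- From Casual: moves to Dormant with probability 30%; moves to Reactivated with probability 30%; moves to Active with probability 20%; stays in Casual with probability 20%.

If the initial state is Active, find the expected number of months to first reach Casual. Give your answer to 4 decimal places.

4.4526

Let t(s) be the expected number of months to first reach Casual from state s, with t(Casual) = 0. Conditioning on the first month:
t(Active) = 1 + 0.3·t(Active) + 0.2·t(Dormant) + 0.3·t(Reactivated)
t(Dormant) = 1 + 0.3·t(Active) + 0.2·t(Dormant) + 0.2·t(Reactivated)
t(Reactivated) = 1 + 0.3·t(Active) + 0.4·t(Dormant) + 0.1·t(Reactivated)
Solving: t(Active) = 4.4526, t(Dormant) = 4.0146, t(Reactivated) = 4.3796.
Expected months from Active to Casual: 4.4526.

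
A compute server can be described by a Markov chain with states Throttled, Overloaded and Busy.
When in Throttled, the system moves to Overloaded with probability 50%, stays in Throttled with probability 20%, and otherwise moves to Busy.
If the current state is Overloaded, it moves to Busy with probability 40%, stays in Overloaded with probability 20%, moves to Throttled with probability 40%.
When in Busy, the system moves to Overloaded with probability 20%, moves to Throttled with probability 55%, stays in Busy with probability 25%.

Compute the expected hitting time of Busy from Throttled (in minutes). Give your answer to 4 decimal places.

2.9545

Let t(s) be the expected number of minutes to first reach Busy from state s, with t(Busy) = 0. Conditioning on the first minute:
t(Throttled) = 1 + 0.2·t(Throttled) + 0.5·t(Overloaded)
t(Overloaded) = 1 + 0.4·t(Throttled) + 0.2·t(Overloaded)
Solving: t(Throttled) = 2.9545, t(Overloaded) = 2.7273.
Expected minutes from Throttled to Busy: 2.9545.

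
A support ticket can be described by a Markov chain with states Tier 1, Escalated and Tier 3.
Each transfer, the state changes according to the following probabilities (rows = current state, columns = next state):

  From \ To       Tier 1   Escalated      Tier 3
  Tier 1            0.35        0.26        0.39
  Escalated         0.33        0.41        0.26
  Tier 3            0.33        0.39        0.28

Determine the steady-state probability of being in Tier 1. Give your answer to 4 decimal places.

Let the stationary distribution be π with π = πP and π_1 + π_2 + π_3 = 1.
π_1 = 0.35·π_1 + 0.33·π_2 + 0.33·π_3
π_2 = 0.26·π_1 + 0.41·π_2 + 0.39·π_3
Solving with the normalization constraint gives π = (0.3367, 0.3533, 0.3100).
So the stationary probability of Tier 1 is 0.3367.

0.3367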